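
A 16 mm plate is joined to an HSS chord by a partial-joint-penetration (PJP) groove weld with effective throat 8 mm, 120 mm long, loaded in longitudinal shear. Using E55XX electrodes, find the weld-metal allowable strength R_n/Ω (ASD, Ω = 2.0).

R_n/Ω ≈ 158 kN

E55XX → F_EXX = 550 MPa.
Effective throat (given) t_e = 8 mm.
A_we = 8 × 120 = 960 mm².
F_nw = 0.6 F_EXX = 330 MPa.
R_n/Ω = (330 × 960) / 2.0 × 10⁻³ = 158.4 kN.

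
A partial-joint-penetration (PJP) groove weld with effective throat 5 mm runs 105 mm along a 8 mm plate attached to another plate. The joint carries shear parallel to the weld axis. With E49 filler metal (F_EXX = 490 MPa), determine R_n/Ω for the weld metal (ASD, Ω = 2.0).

Effective throat (given) t_e = 5 mm.
A_we = 5 × 105 = 525 mm².
F_nw = 0.6 F_EXX = 294 MPa.
R_n/Ω = (294 × 525) / 2.0 × 10⁻³ = 77.17 kN.

R_n/Ω ≈ 77.2 kN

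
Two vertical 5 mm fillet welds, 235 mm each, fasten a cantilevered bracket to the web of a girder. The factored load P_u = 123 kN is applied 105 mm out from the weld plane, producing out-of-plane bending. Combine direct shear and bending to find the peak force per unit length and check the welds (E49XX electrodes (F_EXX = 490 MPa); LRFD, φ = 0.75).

f_max ≈ 749 N/mm; adequate

L_w = 2 × 235 = 470 mm; section modulus (unit throat) S = 2 × L²/6 = 18410 mm².
Direct shear f_v = P/L_w = 123×10³/470 = 261.7 N/mm.
Moment M = P × e = 123×10³ × 105 = 12915000 N·mm; bending f_b = M/S = 701.6 N/mm.
f_max = √(f_v² + f_b²) = √(261.7² + 701.6²) = 748.8 N/mm.
φr_n = 0.75 × 0.6 × 490 × (0.707 × 5) = 779.5 N/mm → adequate.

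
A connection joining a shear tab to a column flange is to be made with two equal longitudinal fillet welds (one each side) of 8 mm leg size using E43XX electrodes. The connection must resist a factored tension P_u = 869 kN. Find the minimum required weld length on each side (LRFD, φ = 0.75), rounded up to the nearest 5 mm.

E43XX → F_EXX = 430 MPa.
Throat t_e = 0.707 × 8 = 5.656 mm.
φr_n = 0.75 × 0.6 × 430 × 5.656 × 10⁻³ = 1.094 kN/mm.
L_req = P_u / φr_n = 869 / 1.094 = 794 mm total.
Per side: 794 / 2 = 397 mm.
Round up → use L = 400 mm on each side.

L = 400 mm on each side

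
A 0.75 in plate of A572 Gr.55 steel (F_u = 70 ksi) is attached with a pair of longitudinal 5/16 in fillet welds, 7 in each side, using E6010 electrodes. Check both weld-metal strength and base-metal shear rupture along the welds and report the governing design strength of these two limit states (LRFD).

φR_n ≈ 83.5 kip (weld metal governs)

E60XX → F_EXX = 60 ksi.
t_e = 0.707 × 0.3125 = 0.2209 in; L = 14 in.
Weld metal: φR_n = 0.75 × 0.6 × 60 × 0.2209 × 14 = 83.51 kip.
Base metal (shear rupture): φR_n = 0.75 × 0.6 × 70 × 0.75 × 14 = 330.8 kip.
Governing: weld metal.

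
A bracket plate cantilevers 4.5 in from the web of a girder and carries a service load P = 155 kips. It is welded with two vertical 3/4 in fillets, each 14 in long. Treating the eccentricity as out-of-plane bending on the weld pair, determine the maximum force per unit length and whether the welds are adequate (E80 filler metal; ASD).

f_max ≈ 12 kip/in; adequate

E80XX → F_EXX = 80 ksi.
L_w = 2 × 14 = 28 in; section modulus (unit throat) S = 2 × L²/6 = 65.33 in².
Direct shear f_v = P/L_w = 155/28 = 5.536 kip/in.
Moment M = P × e = 155 × 4.5 = 697.5 kip·in; bending f_b = M/S = 10.68 kip/in.
f_max = √(f_v² + f_b²) = √(5.536² + 10.68²) = 12.03 kip/in.
r_n/Ω = (1/2.0) × 0.6 × 80 × (0.707 × 0.75) = 12.73 kip/in → adequate.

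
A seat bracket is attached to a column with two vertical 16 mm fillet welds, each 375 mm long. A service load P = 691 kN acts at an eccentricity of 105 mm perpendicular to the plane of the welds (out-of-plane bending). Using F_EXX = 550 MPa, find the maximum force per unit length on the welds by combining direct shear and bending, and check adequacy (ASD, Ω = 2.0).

f_max ≈ 1800 N/mm; adequate

L_w = 2 × 375 = 750 mm; section modulus (unit throat) S = 2 × L²/6 = 46880 mm².
Direct shear f_v = P/L_w = 691×10³/750 = 921.3 N/mm.
Moment M = P × e = 691×10³ × 105 = 72555000 N·mm; bending f_b = M/S = 1548 N/mm.
f_max = √(f_v² + f_b²) = √(921.3² + 1548²) = 1801 N/mm.
r_n/Ω = (1/2.0) × 0.6 × 550 × (0.707 × 16) = 1866 N/mm → adequate.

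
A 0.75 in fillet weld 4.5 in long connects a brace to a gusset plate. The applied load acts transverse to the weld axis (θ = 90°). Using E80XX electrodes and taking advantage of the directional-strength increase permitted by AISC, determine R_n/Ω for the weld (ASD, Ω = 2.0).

R_n/Ω ≈ 85.9 kips

E80XX → F_EXX = 80 ksi.
t_e = 0.707 × 0.75 = 0.5302 in; A_we = 0.5302 × 4.5 = 2.386 in².
Directional factor: 1.0 + 0.5 sin^1.5(90°) = 1.5.
F_nw = 0.6 × 80 × 1.5 = 72 ksi.
R_n/Ω = (72 × 2.386) / 2.0 = 85.9 kips.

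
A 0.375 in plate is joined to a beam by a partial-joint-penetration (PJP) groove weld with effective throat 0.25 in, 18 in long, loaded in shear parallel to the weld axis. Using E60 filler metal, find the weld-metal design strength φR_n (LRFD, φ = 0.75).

φR_n ≈ 122 kip

E60XX → F_EXX = 60 ksi.
Effective throat (given) t_e = 0.25 in.
A_we = 0.25 × 18 = 4.5 in².
F_nw = 0.6 F_EXX = 36 ksi.
φR_n = 0.75 × 36 × 4.5 = 121.5 kip.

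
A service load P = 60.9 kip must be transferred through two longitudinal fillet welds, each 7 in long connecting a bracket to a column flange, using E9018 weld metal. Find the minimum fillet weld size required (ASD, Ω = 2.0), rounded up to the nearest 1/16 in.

w = 1/4 in

E90XX → F_EXX = 90 ksi.
Total weld length L = 14 in.
Required throat t_e = P × Ω / (0.6 F_EXX × L) = 60.9 × 2.0 / (0.6 × 90 × 14) = 0.1611 in.
Required leg w = t_e / 0.707 = 0.2279 in → use 1/4 in.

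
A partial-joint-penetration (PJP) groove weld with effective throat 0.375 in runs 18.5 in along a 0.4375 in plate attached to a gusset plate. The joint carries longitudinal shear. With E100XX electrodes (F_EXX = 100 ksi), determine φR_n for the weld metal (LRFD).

Effective throat (given) t_e = 0.375 in.
A_we = 0.375 × 18.5 = 6.938 in².
F_nw = 0.6 F_EXX = 60 ksi.
φR_n = 0.75 × 60 × 6.938 = 312.2 kip.

φR_n ≈ 312 kip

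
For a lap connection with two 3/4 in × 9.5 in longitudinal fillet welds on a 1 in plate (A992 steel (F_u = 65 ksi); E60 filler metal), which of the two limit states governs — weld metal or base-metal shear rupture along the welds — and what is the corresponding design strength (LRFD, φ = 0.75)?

E60XX → F_EXX = 60 ksi.
t_e = 0.707 × 0.75 = 0.5302 in; L = 19 in.
Weld metal: φR_n = 0.75 × 0.6 × 60 × 0.5302 × 19 = 272 kips.
Base metal (shear rupture): φR_n = 0.75 × 0.6 × 65 × 1 × 19 = 555.8 kips.
Governing: weld metal.

φR_n ≈ 272 kips (weld metal governs)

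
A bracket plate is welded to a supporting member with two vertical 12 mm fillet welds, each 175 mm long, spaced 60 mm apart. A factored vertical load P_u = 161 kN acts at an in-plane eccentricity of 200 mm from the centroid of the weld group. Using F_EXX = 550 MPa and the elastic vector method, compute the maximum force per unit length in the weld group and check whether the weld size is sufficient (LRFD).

Total weld length L_w = 350 mm. Treat welds as unit-width lines.
Polar moment about centroid: J = 2[d³/12 + d(b/2)²] = 2[175³/12 + 175×30²] = 1208000 mm³.
Direct shear f_v = P/L_w = 161×10³ / 350 = 460 N/mm (vertical).
Torsion M = P·e = 161×10³ × 200 = 32200000 N·mm.
Critical point at (x, y) = (30, 87.5) from centroid. f_tx = M·y/J = 2332 N/mm; f_ty = M·x/J = 799.5 N/mm.
Resultant f_max = √[f_tx² + (f_v + f_ty)²] = √[2332² + (460 + 799.5)²] = 2650 N/mm.
Capacity per unit length: φr_n = 0.75 × 0.6 × 550 × (0.707 × 12) = 2100 N/mm.
2650 > 2100 → NOT adequate.

f_max ≈ 2650 N/mm; NOT adequate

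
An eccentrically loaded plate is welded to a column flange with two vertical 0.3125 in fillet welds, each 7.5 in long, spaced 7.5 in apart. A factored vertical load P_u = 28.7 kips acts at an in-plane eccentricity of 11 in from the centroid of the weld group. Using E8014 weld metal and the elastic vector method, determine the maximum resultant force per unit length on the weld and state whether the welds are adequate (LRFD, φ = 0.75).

f_max ≈ 7.43 kip/in; adequate

E80XX → F_EXX = 80 ksi.
Total weld length L_w = 15 in. Treat welds as unit-width lines.
Polar moment about centroid: J = 2[d³/12 + d(b/2)²] = 2[7.5³/12 + 7.5×3.75²] = 281.2 in³.
Direct shear f_v = P/L_w = 28.7 / 15 = 1.913 kip/in (vertical).
Torsion M = P·e = 28.7 × 11 = 315.7 kip·in.
Critical point at (x, y) = (3.75, 3.75) from centroid. f_tx = M·y/J = 4.209 kip/in; f_ty = M·x/J = 4.209 kip/in.
Resultant f_max = √[f_tx² + (f_v + f_ty)²] = √[4.209² + (1.913 + 4.209)²] = 7.43 kip/in.
Capacity per unit length: φr_n = 0.75 × 0.6 × 80 × (0.707 × 0.3125) = 7.954 kip/in.
7.43 ≤ 7.954 → adequate.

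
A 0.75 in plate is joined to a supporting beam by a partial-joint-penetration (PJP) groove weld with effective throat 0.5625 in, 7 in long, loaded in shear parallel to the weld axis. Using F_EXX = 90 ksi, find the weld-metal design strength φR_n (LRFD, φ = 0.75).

Effective throat (given) t_e = 0.5625 in.
A_we = 0.5625 × 7 = 3.938 in².
F_nw = 0.6 F_EXX = 54 ksi.
φR_n = 0.75 × 54 × 3.938 = 159.5 kip.

φR_n ≈ 159 kip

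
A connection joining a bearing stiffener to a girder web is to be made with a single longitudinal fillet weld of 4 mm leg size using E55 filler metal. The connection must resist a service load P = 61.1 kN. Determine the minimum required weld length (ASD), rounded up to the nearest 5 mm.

E55XX → F_EXX = 550 MPa.
Throat t_e = 0.707 × 4 = 2.828 mm.
r_n/Ω = (0.6 × 550 × 2.828) / 2.0 = 466.6 N/mm = 0.4666 kN/mm.
L_req = P / (r_n/Ω) = 61.1 / 0.4666 = 130.9 mm total.
Round up → use L = 135 mm.

L = 135 mm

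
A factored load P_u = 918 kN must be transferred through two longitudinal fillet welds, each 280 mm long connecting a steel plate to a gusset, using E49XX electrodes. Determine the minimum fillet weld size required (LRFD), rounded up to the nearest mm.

w = 11 mm

E49XX → F_EXX = 490 MPa.
Total weld length L = 560 mm.
Required throat t_e = P_u / (φ × 0.6 F_EXX × L) = 918 / (0.75 × 0.6 × 490 × 560 × 10⁻³) = 7.434 mm.
Required leg w = t_e / 0.707 = 10.52 mm → use 11 mm.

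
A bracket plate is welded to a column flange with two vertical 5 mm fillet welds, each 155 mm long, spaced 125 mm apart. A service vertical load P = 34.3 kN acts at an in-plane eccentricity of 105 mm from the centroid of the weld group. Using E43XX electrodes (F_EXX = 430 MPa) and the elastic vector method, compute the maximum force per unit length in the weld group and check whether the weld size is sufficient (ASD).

f_max ≈ 279 N/mm; adequate

Total weld length L_w = 310 mm. Treat welds as unit-width lines.
Polar moment about centroid: J = 2[d³/12 + d(b/2)²] = 2[155³/12 + 155×62.5²] = 1832000 mm³.
Direct shear f_v = P/L_w = 34.3×10³ / 310 = 110.6 N/mm (vertical).
Torsion M = P·e = 34.3×10³ × 105 = 3601500 N·mm.
Critical point at (x, y) = (62.5, 77.5) from centroid. f_tx = M·y/J = 152.4 N/mm; f_ty = M·x/J = 122.9 N/mm.
Resultant f_max = √[f_tx² + (f_v + f_ty)²] = √[152.4² + (110.6 + 122.9)²] = 278.9 N/mm.
Capacity per unit length: r_n/Ω = (1/2.0) × 0.6 × 430 × (0.707 × 5) = 456 N/mm.
278.9 ≤ 456 → adequate.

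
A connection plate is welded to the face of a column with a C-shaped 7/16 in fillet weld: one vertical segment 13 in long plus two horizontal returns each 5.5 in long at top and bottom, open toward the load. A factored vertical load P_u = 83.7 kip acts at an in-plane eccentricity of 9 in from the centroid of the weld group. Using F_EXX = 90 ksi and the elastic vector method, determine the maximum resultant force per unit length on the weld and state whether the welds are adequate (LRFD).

Total weld length L_w = 24 in. Treat welds as unit-width lines.
Centroid: x̄ = 2×5.5×2.75 / 24 = 1.26 in from the vertical weld.
Polar moment about centroid: J = I_x + I_y = [13³/12 + 2×5.5×6.5²] + [13×1.26² + 2(5.5³/12 + 5.5×1.49²)] = 720.6 in³.
Direct shear f_v = P/L_w = 83.7 / 24 = 3.488 kip/in (vertical).
Torsion M = P·e = 83.7 × 9 = 753.3 kip·in.
Critical point at (x, y) = (4.24, 6.5) from centroid. f_tx = M·y/J = 6.795 kip/in; f_ty = M·x/J = 4.432 kip/in.
Resultant f_max = √[f_tx² + (f_v + f_ty)²] = √[6.795² + (3.488 + 4.432)²] = 10.43 kip/in.
Capacity per unit length: φr_n = 0.75 × 0.6 × 90 × (0.707 × 0.4375) = 12.53 kip/in.
10.43 ≤ 12.53 → adequate.

f_max ≈ 10.4 kip/in; adequate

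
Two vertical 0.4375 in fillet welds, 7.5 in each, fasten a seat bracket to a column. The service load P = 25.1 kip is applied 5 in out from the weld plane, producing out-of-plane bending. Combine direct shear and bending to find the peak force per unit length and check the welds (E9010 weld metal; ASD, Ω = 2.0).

f_max ≈ 6.9 kip/in; adequate

E90XX → F_EXX = 90 ksi.
L_w = 2 × 7.5 = 15 in; section modulus (unit throat) S = 2 × L²/6 = 18.75 in².
Direct shear f_v = P/L_w = 25.1/15 = 1.673 kip/in.
Moment M = P × e = 25.1 × 5 = 125.5 kip·in; bending f_b = M/S = 6.693 kip/in.
f_max = √(f_v² + f_b²) = √(1.673² + 6.693²) = 6.899 kip/in.
r_n/Ω = (1/2.0) × 0.6 × 90 × (0.707 × 0.4375) = 8.351 kip/in → adequate.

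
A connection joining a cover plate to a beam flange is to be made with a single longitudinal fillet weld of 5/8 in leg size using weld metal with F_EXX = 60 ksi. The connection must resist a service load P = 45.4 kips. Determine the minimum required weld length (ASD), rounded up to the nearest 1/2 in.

Throat t_e = 0.707 × 0.625 = 0.4419 in.
r_n/Ω = (0.6 × 60 × 0.4419) / 2.0 = 7.954 kip/in.
L_req = P / (r_n/Ω) = 45.4 / 7.954 = 5.708 in total.
Round up → use L = 6 in.

L = 6 in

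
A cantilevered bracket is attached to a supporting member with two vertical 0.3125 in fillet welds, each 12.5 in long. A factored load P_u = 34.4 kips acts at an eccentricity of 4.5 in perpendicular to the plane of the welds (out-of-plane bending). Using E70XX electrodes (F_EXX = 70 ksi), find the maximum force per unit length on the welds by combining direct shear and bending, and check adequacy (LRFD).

L_w = 2 × 12.5 = 25 in; section modulus (unit throat) S = 2 × L²/6 = 52.08 in².
Direct shear f_v = P/L_w = 34.4/25 = 1.376 kip/in.
Moment M = P × e = 34.4 × 4.5 = 154.8 kip·in; bending f_b = M/S = 2.972 kip/in.
f_max = √(f_v² + f_b²) = √(1.376² + 2.972²) = 3.275 kip/in.
φr_n = 0.75 × 0.6 × 70 × (0.707 × 0.3125) = 6.96 kip/in → adequate.

f_max ≈ 3.28 kip/in; adequate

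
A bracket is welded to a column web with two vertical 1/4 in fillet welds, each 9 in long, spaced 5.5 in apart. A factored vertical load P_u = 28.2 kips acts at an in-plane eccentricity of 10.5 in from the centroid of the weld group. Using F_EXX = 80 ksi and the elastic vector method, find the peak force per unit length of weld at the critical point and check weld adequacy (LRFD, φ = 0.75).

Total weld length L_w = 18 in. Treat welds as unit-width lines.
Polar moment about centroid: J = 2[d³/12 + d(b/2)²] = 2[9³/12 + 9×2.75²] = 257.6 in³.
Direct shear f_v = P/L_w = 28.2 / 18 = 1.567 kip/in (vertical).
Torsion M = P·e = 28.2 × 10.5 = 296.1 kip·in.
Critical point at (x, y) = (2.75, 4.5) from centroid. f_tx = M·y/J = 5.172 kip/in; f_ty = M·x/J = 3.161 kip/in.
Resultant f_max = √[f_tx² + (f_v + f_ty)²] = √[5.172² + (1.567 + 3.161)²] = 7.007 kip/in.
Capacity per unit length: φr_n = 0.75 × 0.6 × 80 × (0.707 × 0.25) = 6.363 kip/in.
7.007 > 6.363 → NOT adequate.

f_max ≈ 7.01 kip/in; NOT adequate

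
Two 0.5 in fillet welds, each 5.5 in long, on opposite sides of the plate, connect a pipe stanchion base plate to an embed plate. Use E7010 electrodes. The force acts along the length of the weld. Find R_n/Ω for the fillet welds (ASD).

R_n/Ω ≈ 81.7 kip

E70XX → F_EXX = 70 ksi.
Effective throat t_e = 0.707 × 0.5 = 0.3535 in.
Total length L = 11 in; A_we = 0.3535 × 11 = 3.888 in².
F_nw = 0.6 F_EXX = 0.6 × 70 = 42 ksi.
R_n = 42 × 3.888 = 163.3 kip; R_n/Ω = 163.3/2.0 = 81.66 kip.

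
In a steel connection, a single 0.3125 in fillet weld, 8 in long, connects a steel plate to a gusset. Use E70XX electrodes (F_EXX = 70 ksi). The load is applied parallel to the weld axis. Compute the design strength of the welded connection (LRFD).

Effective throat t_e = 0.707 × 0.3125 = 0.2209 in.
Total length L = 8 in; A_we = 0.2209 × 8 = 1.767 in².
F_nw = 0.6 F_EXX = 0.6 × 70 = 42 ksi.
φR_n = 0.75 × 42 × 1.767 = 55.68 kip.

φR_n ≈ 55.7 kip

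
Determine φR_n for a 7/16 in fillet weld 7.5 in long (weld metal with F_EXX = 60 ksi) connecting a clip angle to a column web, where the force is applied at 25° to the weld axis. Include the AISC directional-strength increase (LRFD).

φR_n ≈ 71.2 kips

t_e = 0.707 × 0.4375 = 0.3093 in; A_we = 0.3093 × 7.5 = 2.32 in².
Directional factor: 1.0 + 0.5 sin^1.5(25°) = 1.137.
F_nw = 0.6 × 60 × 1.137 = 40.95 ksi.
φR_n = 0.75 × 40.95 × 2.32 = 71.24 kips.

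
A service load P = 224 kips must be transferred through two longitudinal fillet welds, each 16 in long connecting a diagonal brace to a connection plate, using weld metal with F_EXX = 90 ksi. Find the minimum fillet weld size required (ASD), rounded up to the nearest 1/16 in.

Total weld length L = 32 in.
Required throat t_e = P × Ω / (0.6 F_EXX × L) = 224 × 2.0 / (0.6 × 90 × 32) = 0.2593 in.
Required leg w = t_e / 0.707 = 0.3667 in → use 3/8 in.

w = 3/8 in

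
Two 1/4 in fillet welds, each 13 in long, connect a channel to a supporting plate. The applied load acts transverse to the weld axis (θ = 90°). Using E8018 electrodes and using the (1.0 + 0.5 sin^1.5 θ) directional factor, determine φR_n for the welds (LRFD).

E80XX → F_EXX = 80 ksi.
t_e = 0.707 × 0.25 = 0.1767 in; A_we = 0.1767 × 26 = 4.595 in².
Directional factor: 1.0 + 0.5 sin^1.5(90°) = 1.5.
F_nw = 0.6 × 80 × 1.5 = 72 ksi.
φR_n = 0.75 × 72 × 4.595 = 248.2 kips.

φR_n ≈ 248 kips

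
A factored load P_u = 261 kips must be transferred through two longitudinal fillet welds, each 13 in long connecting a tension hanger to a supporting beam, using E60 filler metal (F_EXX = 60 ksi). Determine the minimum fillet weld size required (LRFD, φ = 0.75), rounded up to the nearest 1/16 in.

Total weld length L = 26 in.
Required throat t_e = P_u / (φ × 0.6 F_EXX × L) = 261 / (0.75 × 0.6 × 60 × 26) = 0.3718 in.
Required leg w = t_e / 0.707 = 0.5259 in → use 9/16 in.

w = 9/16 in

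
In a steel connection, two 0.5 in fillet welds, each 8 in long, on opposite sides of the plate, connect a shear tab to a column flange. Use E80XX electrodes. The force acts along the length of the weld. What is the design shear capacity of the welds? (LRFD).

φR_n ≈ 204 kip

E80XX → F_EXX = 80 ksi.
Effective throat t_e = 0.707 × 0.5 = 0.3535 in.
Total length L = 16 in; A_we = 0.3535 × 16 = 5.656 in².
F_nw = 0.6 F_EXX = 0.6 × 80 = 48 ksi.
φR_n = 0.75 × 48 × 5.656 = 203.6 kip.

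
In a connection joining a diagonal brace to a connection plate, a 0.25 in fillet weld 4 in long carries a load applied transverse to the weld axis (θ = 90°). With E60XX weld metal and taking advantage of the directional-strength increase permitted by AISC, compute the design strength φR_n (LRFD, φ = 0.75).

φR_n ≈ 28.6 kips

E60XX → F_EXX = 60 ksi.
t_e = 0.707 × 0.25 = 0.1767 in; A_we = 0.1767 × 4 = 0.707 in².
Directional factor: 1.0 + 0.5 sin^1.5(90°) = 1.5.
F_nw = 0.6 × 60 × 1.5 = 54 ksi.
φR_n = 0.75 × 54 × 0.707 = 28.63 kips.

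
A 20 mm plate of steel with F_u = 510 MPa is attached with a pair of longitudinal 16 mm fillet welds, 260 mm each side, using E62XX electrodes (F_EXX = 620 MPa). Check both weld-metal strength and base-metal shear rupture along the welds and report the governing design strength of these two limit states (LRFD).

φR_n ≈ 1640 kN (weld metal governs)

t_e = 0.707 × 16 = 11.31 mm; L = 520 mm.
Weld metal: φR_n = 0.75 × 0.6 × 620 × 11.31 × 520 × 10⁻³ = 1641 kN.
Base metal (shear rupture): φR_n = 0.75 × 0.6 × 510 × 20 × 520 × 10⁻³ = 2387 kN.
Governing: weld metal.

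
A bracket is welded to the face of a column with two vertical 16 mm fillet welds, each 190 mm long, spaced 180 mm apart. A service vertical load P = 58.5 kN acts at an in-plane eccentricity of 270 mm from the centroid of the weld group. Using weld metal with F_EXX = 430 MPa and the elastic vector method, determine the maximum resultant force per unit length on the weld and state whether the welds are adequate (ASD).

f_max ≈ 606 N/mm; adequate

Total weld length L_w = 380 mm. Treat welds as unit-width lines.
Polar moment about centroid: J = 2[d³/12 + d(b/2)²] = 2[190³/12 + 190×90²] = 4221000 mm³.
Direct shear f_v = P/L_w = 58.5×10³ / 380 = 153.9 N/mm (vertical).
Torsion M = P·e = 58.5×10³ × 270 = 15795000 N·mm.
Critical point at (x, y) = (90, 95) from centroid. f_tx = M·y/J = 355.5 N/mm; f_ty = M·x/J = 336.8 N/mm.
Resultant f_max = √[f_tx² + (f_v + f_ty)²] = √[355.5² + (153.9 + 336.8)²] = 605.9 N/mm.
Capacity per unit length: r_n/Ω = (1/2.0) × 0.6 × 430 × (0.707 × 16) = 1459 N/mm.
605.9 ≤ 1459 → adequate.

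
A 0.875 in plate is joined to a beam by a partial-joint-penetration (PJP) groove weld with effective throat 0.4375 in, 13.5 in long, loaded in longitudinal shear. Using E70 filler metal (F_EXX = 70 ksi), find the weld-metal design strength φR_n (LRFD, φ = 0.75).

φR_n ≈ 186 kips

Effective throat (given) t_e = 0.4375 in.
A_we = 0.4375 × 13.5 = 5.906 in².
F_nw = 0.6 F_EXX = 42 ksi.
φR_n = 0.75 × 42 × 5.906 = 186 kips.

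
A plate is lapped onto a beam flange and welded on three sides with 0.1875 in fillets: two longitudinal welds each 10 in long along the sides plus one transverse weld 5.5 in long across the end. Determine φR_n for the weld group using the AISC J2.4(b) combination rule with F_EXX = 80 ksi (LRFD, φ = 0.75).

φR_n ≈ 122 kip

t_e = 0.707 × 0.1875 = 0.1326 in.
R_nwl = 0.6 × 80 × 0.1326 × 20 = 127.3 kip (longitudinal, 2 welds).
R_nwt = 0.6 × 80 × 0.1326 × 5.5 = 35 kip (transverse, base value).
(i) R_nwl + R_nwt = 162.3 kip; (ii) 0.85 R_nwl + 1.5 R_nwt = 160.7 kip.
R_n = max = 162.3 kip [governs: (i)]; φR_n = 121.7 kip.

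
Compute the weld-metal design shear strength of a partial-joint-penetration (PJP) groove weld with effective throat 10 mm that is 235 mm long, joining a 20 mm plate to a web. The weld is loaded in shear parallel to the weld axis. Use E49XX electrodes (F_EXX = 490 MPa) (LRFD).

φR_n ≈ 518 kN

Effective throat (given) t_e = 10 mm.
A_we = 10 × 235 = 2350 mm².
F_nw = 0.6 F_EXX = 294 MPa.
φR_n = 0.75 × 294 × 2350 × 10⁻³ = 518.2 kN.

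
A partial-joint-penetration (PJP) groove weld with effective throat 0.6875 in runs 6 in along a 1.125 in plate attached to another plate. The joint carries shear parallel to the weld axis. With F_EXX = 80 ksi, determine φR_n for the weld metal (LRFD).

φR_n ≈ 148 kips

Effective throat (given) t_e = 0.6875 in.
A_we = 0.6875 × 6 = 4.125 in².
F_nw = 0.6 F_EXX = 48 ksi.
φR_n = 0.75 × 48 × 4.125 = 148.5 kips.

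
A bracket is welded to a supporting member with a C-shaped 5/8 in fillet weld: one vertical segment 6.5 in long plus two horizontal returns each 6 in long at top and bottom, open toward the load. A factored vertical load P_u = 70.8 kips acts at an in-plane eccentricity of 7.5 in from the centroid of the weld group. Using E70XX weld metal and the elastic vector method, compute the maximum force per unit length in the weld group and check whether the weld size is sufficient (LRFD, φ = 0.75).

f_max ≈ 15.5 kip/in; NOT adequate

E70XX → F_EXX = 70 ksi.
Total weld length L_w = 18.5 in. Treat welds as unit-width lines.
Centroid: x̄ = 2×6×3 / 18.5 = 1.946 in from the vertical weld.
Polar moment about centroid: J = I_x + I_y = [6.5³/12 + 2×6×3.25²] + [6.5×1.946² + 2(6³/12 + 6×1.054²)] = 223.6 in³.
Direct shear f_v = P/L_w = 70.8 / 18.5 = 3.827 kip/in (vertical).
Torsion M = P·e = 70.8 × 7.5 = 531 kip·in.
Critical point at (x, y) = (4.054, 3.25) from centroid. f_tx = M·y/J = 7.719 kip/in; f_ty = M·x/J = 9.628 kip/in.
Resultant f_max = √[f_tx² + (f_v + f_ty)²] = √[7.719² + (3.827 + 9.628)²] = 15.51 kip/in.
Capacity per unit length: φr_n = 0.75 × 0.6 × 70 × (0.707 × 0.625) = 13.92 kip/in.
15.51 > 13.92 → NOT adequate.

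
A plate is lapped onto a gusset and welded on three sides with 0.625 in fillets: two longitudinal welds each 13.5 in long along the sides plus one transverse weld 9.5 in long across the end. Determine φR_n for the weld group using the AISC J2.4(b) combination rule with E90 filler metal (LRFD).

E90XX → F_EXX = 90 ksi.
t_e = 0.707 × 0.625 = 0.4419 in.
R_nwl = 0.6 × 90 × 0.4419 × 27 = 644.3 kip (longitudinal, 2 welds).
R_nwt = 0.6 × 90 × 0.4419 × 9.5 = 226.7 kip (transverse, base value).
(i) R_nwl + R_nwt = 870.9 kip; (ii) 0.85 R_nwl + 1.5 R_nwt = 887.6 kip.
R_n = max = 887.6 kip [governs: (ii)]; φR_n = 665.7 kip.

φR_n ≈ 666 kip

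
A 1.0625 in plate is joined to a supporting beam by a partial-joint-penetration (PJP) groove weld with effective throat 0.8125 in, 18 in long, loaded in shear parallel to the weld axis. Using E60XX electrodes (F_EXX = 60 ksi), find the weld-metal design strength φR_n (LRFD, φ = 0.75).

Effective throat (given) t_e = 0.8125 in.
A_we = 0.8125 × 18 = 14.62 in².
F_nw = 0.6 F_EXX = 36 ksi.
φR_n = 0.75 × 36 × 14.62 = 394.9 kips.

φR_n ≈ 395 kips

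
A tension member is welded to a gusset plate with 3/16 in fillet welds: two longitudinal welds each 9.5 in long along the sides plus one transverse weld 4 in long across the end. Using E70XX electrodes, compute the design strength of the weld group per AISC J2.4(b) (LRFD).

φR_n ≈ 96 kip

E70XX → F_EXX = 70 ksi.
t_e = 0.707 × 0.1875 = 0.1326 in.
R_nwl = 0.6 × 70 × 0.1326 × 19 = 105.8 kip (longitudinal, 2 welds).
R_nwt = 0.6 × 70 × 0.1326 × 4 = 22.27 kip (transverse, base value).
(i) R_nwl + R_nwt = 128.1 kip; (ii) 0.85 R_nwl + 1.5 R_nwt = 123.3 kip.
R_n = max = 128.1 kip [governs: (i)]; φR_n = 96.04 kip.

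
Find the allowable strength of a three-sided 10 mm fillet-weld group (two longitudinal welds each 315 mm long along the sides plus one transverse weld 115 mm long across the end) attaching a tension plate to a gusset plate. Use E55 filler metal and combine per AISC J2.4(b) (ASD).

R_n/Ω ≈ 869 kN

E55XX → F_EXX = 550 MPa.
t_e = 0.707 × 10 = 7.07 mm.
R_nwl = 0.6 × 550 × 7.07 × 630 × 10⁻³ = 1470 kN (longitudinal, 2 welds).
R_nwt = 0.6 × 550 × 7.07 × 115 × 10⁻³ = 268.3 kN (transverse, base value).
(i) R_nwl + R_nwt = 1738 kN; (ii) 0.85 R_nwl + 1.5 R_nwt = 1652 kN.
R_n = max = 1738 kN [governs: (i)]; R_n/Ω = 869.1 kN.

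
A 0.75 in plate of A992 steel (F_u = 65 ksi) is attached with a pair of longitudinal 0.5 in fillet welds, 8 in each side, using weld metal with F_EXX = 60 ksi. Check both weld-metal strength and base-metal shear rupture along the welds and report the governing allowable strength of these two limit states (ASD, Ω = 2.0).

t_e = 0.707 × 0.5 = 0.3535 in; L = 16 in.
Weld metal: R_n/Ω = (1/2.0) × 0.6 × 60 × 0.3535 × 16 = 101.8 kip.
Base metal (shear rupture): R_n/Ω = (1/2.0) × 0.6 × 65 × 0.75 × 16 = 234 kip.
Governing: weld metal.

R_n/Ω ≈ 102 kip (weld metal governs)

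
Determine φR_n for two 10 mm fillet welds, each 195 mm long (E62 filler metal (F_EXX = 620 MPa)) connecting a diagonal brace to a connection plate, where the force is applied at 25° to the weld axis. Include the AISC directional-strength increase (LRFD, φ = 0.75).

t_e = 0.707 × 10 = 7.07 mm; A_we = 7.07 × 390 = 2757 mm².
Directional factor: 1.0 + 0.5 sin^1.5(25°) = 1.137.
F_nw = 0.6 × 620 × 1.137 = 423.1 MPa.
φR_n = 0.75 × 423.1 × 2757 × 10⁻³ = 875 kN.

φR_n ≈ 875 kN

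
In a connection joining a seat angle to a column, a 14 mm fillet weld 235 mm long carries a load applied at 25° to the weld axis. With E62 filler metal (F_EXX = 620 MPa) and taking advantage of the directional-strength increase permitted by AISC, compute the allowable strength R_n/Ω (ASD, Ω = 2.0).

R_n/Ω ≈ 492 kN

t_e = 0.707 × 14 = 9.898 mm; A_we = 9.898 × 235 = 2326 mm².
Directional factor: 1.0 + 0.5 sin^1.5(25°) = 1.137.
F_nw = 0.6 × 620 × 1.137 = 423.1 MPa.
R_n/Ω = (423.1 × 2326) / 2.0 × 10⁻³ = 492.1 kN.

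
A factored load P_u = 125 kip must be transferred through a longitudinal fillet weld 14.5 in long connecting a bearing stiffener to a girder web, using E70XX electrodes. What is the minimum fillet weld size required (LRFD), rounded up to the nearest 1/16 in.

E70XX → F_EXX = 70 ksi.
Total weld length L = 14.5 in.
Required throat t_e = P_u / (φ × 0.6 F_EXX × L) = 125 / (0.75 × 0.6 × 70 × 14.5) = 0.2737 in.
Required leg w = t_e / 0.707 = 0.3871 in → use 7/16 in.

w = 7/16 in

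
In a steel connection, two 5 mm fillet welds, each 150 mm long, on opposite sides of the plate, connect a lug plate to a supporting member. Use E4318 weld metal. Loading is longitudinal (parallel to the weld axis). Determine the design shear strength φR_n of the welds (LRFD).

E43XX → F_EXX = 430 MPa.
Effective throat t_e = 0.707 × 5 = 3.535 mm.
Total length L = 300 mm; A_we = 3.535 × 300 = 1060 mm².
F_nw = 0.6 F_EXX = 0.6 × 430 = 258 MPa.
φR_n = 0.75 × 258 × 1060 × 10⁻³ = 205.2 kN.

φR_n ≈ 205 kN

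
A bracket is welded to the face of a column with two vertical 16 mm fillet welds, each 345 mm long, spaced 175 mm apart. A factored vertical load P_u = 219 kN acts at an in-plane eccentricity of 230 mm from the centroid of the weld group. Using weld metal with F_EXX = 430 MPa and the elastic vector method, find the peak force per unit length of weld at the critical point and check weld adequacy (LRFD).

f_max ≈ 988 N/mm; adequate

Total weld length L_w = 690 mm. Treat welds as unit-width lines.
Polar moment about centroid: J = 2[d³/12 + d(b/2)²] = 2[345³/12 + 345×87.5²] = 12130000 mm³.
Direct shear f_v = P/L_w = 219×10³ / 690 = 317.4 N/mm (vertical).
Torsion M = P·e = 219×10³ × 230 = 50370000 N·mm.
Critical point at (x, y) = (87.5, 172.5) from centroid. f_tx = M·y/J = 716.5 N/mm; f_ty = M·x/J = 363.4 N/mm.
Resultant f_max = √[f_tx² + (f_v + f_ty)²] = √[716.5² + (317.4 + 363.4)²] = 988.4 N/mm.
Capacity per unit length: φr_n = 0.75 × 0.6 × 430 × (0.707 × 16) = 2189 N/mm.
988.4 ≤ 2189 → adequate.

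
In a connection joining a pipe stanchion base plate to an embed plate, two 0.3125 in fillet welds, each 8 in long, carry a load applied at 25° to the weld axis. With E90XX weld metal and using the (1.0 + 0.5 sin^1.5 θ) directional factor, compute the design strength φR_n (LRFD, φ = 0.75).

φR_n ≈ 163 kips

E90XX → F_EXX = 90 ksi.
t_e = 0.707 × 0.3125 = 0.2209 in; A_we = 0.2209 × 16 = 3.535 in².
Directional factor: 1.0 + 0.5 sin^1.5(25°) = 1.137.
F_nw = 0.6 × 90 × 1.137 = 61.42 ksi.
φR_n = 0.75 × 61.42 × 3.535 = 162.8 kips.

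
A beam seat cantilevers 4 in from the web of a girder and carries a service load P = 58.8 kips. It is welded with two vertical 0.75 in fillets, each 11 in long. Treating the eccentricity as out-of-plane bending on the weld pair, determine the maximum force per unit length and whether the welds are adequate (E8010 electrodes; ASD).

E80XX → F_EXX = 80 ksi.
L_w = 2 × 11 = 22 in; section modulus (unit throat) S = 2 × L²/6 = 40.33 in².
Direct shear f_v = P/L_w = 58.8/22 = 2.673 kip/in.
Moment M = P × e = 58.8 × 4 = 235.2 kip·in; bending f_b = M/S = 5.831 kip/in.
f_max = √(f_v² + f_b²) = √(2.673² + 5.831²) = 6.415 kip/in.
r_n/Ω = (1/2.0) × 0.6 × 80 × (0.707 × 0.75) = 12.73 kip/in → adequate.

f_max ≈ 6.41 kip/in; adequate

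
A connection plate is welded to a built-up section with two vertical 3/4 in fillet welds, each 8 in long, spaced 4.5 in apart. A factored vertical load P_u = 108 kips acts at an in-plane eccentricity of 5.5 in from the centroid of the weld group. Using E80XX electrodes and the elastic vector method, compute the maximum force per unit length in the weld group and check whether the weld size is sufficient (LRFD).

f_max ≈ 20.6 kip/in; NOT adequate

E80XX → F_EXX = 80 ksi.
Total weld length L_w = 16 in. Treat welds as unit-width lines.
Polar moment about centroid: J = 2[d³/12 + d(b/2)²] = 2[8³/12 + 8×2.25²] = 166.3 in³.
Direct shear f_v = P/L_w = 108 / 16 = 6.75 kip/in (vertical).
Torsion M = P·e = 108 × 5.5 = 594 kip·in.
Critical point at (x, y) = (2.25, 4) from centroid. f_tx = M·y/J = 14.28 kip/in; f_ty = M·x/J = 8.035 kip/in.
Resultant f_max = √[f_tx² + (f_v + f_ty)²] = √[14.28² + (6.75 + 8.035)²] = 20.56 kip/in.
Capacity per unit length: φr_n = 0.75 × 0.6 × 80 × (0.707 × 0.75) = 19.09 kip/in.
20.56 > 19.09 → NOT adequate.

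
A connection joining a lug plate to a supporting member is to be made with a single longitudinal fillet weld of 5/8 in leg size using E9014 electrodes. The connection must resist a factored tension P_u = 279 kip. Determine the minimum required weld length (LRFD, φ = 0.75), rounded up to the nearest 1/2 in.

L = 16 in

E90XX → F_EXX = 90 ksi.
Throat t_e = 0.707 × 0.625 = 0.4419 in.
φr_n = 0.75 × 0.6 × 90 × 0.4419 = 17.9 kip/in.
L_req = P_u / φr_n = 279 / 17.9 = 15.59 in total.
Round up → use L = 16 in.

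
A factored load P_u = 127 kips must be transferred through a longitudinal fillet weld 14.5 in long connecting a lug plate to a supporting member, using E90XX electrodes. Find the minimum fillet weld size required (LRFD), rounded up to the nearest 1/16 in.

w = 5/16 in

E90XX → F_EXX = 90 ksi.
Total weld length L = 14.5 in.
Required throat t_e = P_u / (φ × 0.6 F_EXX × L) = 127 / (0.75 × 0.6 × 90 × 14.5) = 0.2163 in.
Required leg w = t_e / 0.707 = 0.3059 in → use 5/16 in.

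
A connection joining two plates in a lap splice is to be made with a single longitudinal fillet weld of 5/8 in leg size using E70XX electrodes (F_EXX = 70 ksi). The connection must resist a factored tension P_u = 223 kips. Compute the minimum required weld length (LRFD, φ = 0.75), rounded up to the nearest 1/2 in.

L = 16.5 in

Throat t_e = 0.707 × 0.625 = 0.4419 in.
φr_n = 0.75 × 0.6 × 70 × 0.4419 = 13.92 kips/in.
L_req = P_u / φr_n = 223 / 13.92 = 16.02 in total.
Round up → use L = 16.5 in.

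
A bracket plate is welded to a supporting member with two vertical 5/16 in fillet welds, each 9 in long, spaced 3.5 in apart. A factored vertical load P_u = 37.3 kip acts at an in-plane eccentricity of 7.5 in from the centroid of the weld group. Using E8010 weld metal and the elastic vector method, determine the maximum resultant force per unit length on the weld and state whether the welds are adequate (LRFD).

E80XX → F_EXX = 80 ksi.
Total weld length L_w = 18 in. Treat welds as unit-width lines.
Polar moment about centroid: J = 2[d³/12 + d(b/2)²] = 2[9³/12 + 9×1.75²] = 176.6 in³.
Direct shear f_v = P/L_w = 37.3 / 18 = 2.072 kip/in (vertical).
Torsion M = P·e = 37.3 × 7.5 = 279.75 kip·in.
Critical point at (x, y) = (1.75, 4.5) from centroid. f_tx = M·y/J = 7.127 kip/in; f_ty = M·x/J = 2.772 kip/in.
Resultant f_max = √[f_tx² + (f_v + f_ty)²] = √[7.127² + (2.072 + 2.772)²] = 8.618 kip/in.
Capacity per unit length: φr_n = 0.75 × 0.6 × 80 × (0.707 × 0.3125) = 7.954 kip/in.
8.618 > 7.954 → NOT adequate.

f_max ≈ 8.62 kip/in; NOT adequate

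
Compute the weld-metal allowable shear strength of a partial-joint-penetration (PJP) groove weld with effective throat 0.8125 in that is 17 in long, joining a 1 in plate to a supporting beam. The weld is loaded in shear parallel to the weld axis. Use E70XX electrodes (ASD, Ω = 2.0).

R_n/Ω ≈ 290 kips

E70XX → F_EXX = 70 ksi.
Effective throat (given) t_e = 0.8125 in.
A_we = 0.8125 × 17 = 13.81 in².
F_nw = 0.6 F_EXX = 42 ksi.
R_n/Ω = (42 × 13.81) / 2.0 = 290.1 kips.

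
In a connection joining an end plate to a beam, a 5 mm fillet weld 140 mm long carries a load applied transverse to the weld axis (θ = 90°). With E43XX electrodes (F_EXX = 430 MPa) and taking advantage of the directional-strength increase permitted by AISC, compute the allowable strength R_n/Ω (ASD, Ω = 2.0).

t_e = 0.707 × 5 = 3.535 mm; A_we = 3.535 × 140 = 494.9 mm².
Directional factor: 1.0 + 0.5 sin^1.5(90°) = 1.5.
F_nw = 0.6 × 430 × 1.5 = 387 MPa.
R_n/Ω = (387 × 494.9) / 2.0 × 10⁻³ = 95.76 kN.

R_n/Ω ≈ 95.8 kN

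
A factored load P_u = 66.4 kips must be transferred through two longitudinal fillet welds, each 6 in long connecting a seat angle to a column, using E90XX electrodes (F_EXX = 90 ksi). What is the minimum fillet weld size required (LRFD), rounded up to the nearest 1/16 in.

Total weld length L = 12 in.
Required throat t_e = P_u / (φ × 0.6 F_EXX × L) = 66.4 / (0.75 × 0.6 × 90 × 12) = 0.1366 in.
Required leg w = t_e / 0.707 = 0.1932 in → use 1/4 in.

w = 1/4 in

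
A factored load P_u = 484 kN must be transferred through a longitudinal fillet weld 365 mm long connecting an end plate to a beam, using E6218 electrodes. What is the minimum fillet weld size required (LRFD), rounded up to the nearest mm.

E62XX → F_EXX = 620 MPa.
Total weld length L = 365 mm.
Required throat t_e = P_u / (φ × 0.6 F_EXX × L) = 484 / (0.75 × 0.6 × 620 × 365 × 10⁻³) = 4.753 mm.
Required leg w = t_e / 0.707 = 6.722 mm → use 7 mm.

w = 7 mm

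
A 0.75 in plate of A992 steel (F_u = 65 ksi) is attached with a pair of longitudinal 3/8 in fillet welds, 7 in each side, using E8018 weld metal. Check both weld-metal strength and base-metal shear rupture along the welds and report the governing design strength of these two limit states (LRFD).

E80XX → F_EXX = 80 ksi.
t_e = 0.707 × 0.375 = 0.2651 in; L = 14 in.
Weld metal: φR_n = 0.75 × 0.6 × 80 × 0.2651 × 14 = 133.6 kip.
Base metal (shear rupture): φR_n = 0.75 × 0.6 × 65 × 0.75 × 14 = 307.1 kip.
Governing: weld metal.

φR_n ≈ 134 kip (weld metal governs)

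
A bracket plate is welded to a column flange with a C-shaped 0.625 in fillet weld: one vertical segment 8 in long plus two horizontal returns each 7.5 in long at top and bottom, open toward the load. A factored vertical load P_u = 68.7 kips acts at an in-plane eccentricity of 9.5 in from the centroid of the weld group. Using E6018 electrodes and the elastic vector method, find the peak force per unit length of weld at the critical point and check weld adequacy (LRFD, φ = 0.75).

E60XX → F_EXX = 60 ksi.
Total weld length L_w = 23 in. Treat welds as unit-width lines.
Centroid: x̄ = 2×7.5×3.75 / 23 = 2.446 in from the vertical weld.
Polar moment about centroid: J = I_x + I_y = [8³/12 + 2×7.5×4²] + [8×2.446² + 2(7.5³/12 + 7.5×1.304²)] = 426.3 in³.
Direct shear f_v = P/L_w = 68.7 / 23 = 2.987 kip/in (vertical).
Torsion M = P·e = 68.7 × 9.5 = 652.65 kip·in.
Critical point at (x, y) = (5.054, 4) from centroid. f_tx = M·y/J = 6.123 kip/in; f_ty = M·x/J = 7.737 kip/in.
Resultant f_max = √[f_tx² + (f_v + f_ty)²] = √[6.123² + (2.987 + 7.737)²] = 12.35 kip/in.
Capacity per unit length: φr_n = 0.75 × 0.6 × 60 × (0.707 × 0.625) = 11.93 kip/in.
12.35 > 11.93 → NOT adequate.

f_max ≈ 12.3 kip/in; NOT adequate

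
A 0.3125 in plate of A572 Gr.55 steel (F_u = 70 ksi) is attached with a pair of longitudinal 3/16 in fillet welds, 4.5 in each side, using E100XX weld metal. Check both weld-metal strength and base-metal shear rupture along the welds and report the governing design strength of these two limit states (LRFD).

φR_n ≈ 53.7 kip (weld metal governs)

E100XX → F_EXX = 100 ksi.
t_e = 0.707 × 0.1875 = 0.1326 in; L = 9 in.
Weld metal: φR_n = 0.75 × 0.6 × 100 × 0.1326 × 9 = 53.69 kip.
Base metal (shear rupture): φR_n = 0.75 × 0.6 × 70 × 0.3125 × 9 = 88.59 kip.
Governing: weld metal.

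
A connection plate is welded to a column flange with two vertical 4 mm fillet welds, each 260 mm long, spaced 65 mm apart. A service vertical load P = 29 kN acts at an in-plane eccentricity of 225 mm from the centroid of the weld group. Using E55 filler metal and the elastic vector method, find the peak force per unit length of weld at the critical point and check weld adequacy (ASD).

f_max ≈ 270 N/mm; adequate

E55XX → F_EXX = 550 MPa.
Total weld length L_w = 520 mm. Treat welds as unit-width lines.
Polar moment about centroid: J = 2[d³/12 + d(b/2)²] = 2[260³/12 + 260×32.5²] = 3479000 mm³.
Direct shear f_v = P/L_w = 29×10³ / 520 = 55.77 N/mm (vertical).
Torsion M = P·e = 29×10³ × 225 = 6525000 N·mm.
Critical point at (x, y) = (32.5, 130) from centroid. f_tx = M·y/J = 243.8 N/mm; f_ty = M·x/J = 60.96 N/mm.
Resultant f_max = √[f_tx² + (f_v + f_ty)²] = √[243.8² + (55.77 + 60.96)²] = 270.3 N/mm.
Capacity per unit length: r_n/Ω = (1/2.0) × 0.6 × 550 × (0.707 × 4) = 466.6 N/mm.
270.3 ≤ 466.6 → adequate.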